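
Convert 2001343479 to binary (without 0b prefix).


2001343479 = 1110111010010100001001111110111 in binary

1110111010010100001001111110111


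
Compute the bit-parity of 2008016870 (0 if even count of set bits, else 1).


0b1110111101011111110011111100110 has 23 ones => parity 1

1


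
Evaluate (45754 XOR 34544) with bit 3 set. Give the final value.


Step 1: 45754 ^ 34544 = 13386
Step 2: 13386 | (1 << 3) = 13386 | 8 = 13386

13386


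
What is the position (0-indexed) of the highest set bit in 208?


0b11010000. Highest set bit at position 7

7


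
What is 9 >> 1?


0b1001 >> 1 = 0b100 = 4

4


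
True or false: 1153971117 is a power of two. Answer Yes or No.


0b1000100110010000011001110101101. Multiple bits set => No

No


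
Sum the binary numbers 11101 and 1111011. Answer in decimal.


11101 + 1111011 = 10011000 = 152

152


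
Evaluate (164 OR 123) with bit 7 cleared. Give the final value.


Step 1: 164 | 123 = 255
Step 2: 255 & ~(1 << 7) = 127

127


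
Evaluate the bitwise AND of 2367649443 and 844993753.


0b10001101000111110111011010100011 & 0b110010010111011001010011011001 = 0b111010001010010000001 = 1905793

1905793


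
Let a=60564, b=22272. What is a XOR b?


60564 ^ 22272 = 48020

48020


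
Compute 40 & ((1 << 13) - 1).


40 & 8191 = 40

40


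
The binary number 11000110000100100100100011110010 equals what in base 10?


11000110000100100100100011110010 in decimal = 3323087090

3323087090


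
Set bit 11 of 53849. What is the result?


53849 | (1 << 11) = 53849 | 2048 = 55897

55897


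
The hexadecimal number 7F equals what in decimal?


7F hex = 127 decimal

127


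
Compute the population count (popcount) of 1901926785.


0b1110001010111010001100110000001 has 14 set bits

14


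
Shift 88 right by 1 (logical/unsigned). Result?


0b1011000 >> 1 = 0b101100 = 44

44


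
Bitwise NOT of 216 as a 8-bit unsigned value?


~0b11011000 = 0b100111 = 39 (8-bit unsigned)

39


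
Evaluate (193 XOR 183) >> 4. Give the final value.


Step 1: 193 ^ 183 = 118
Step 2: 118 >> 4 = 7

7


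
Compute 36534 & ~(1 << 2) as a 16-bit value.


36534 & ~(1 << 2) = 36530

36530


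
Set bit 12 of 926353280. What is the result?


926353280 | (1 << 12) = 926353280 | 4096 = 926357376

926357376


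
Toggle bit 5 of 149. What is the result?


149 ^ (1 << 5) = 149 ^ 32 = 181

181


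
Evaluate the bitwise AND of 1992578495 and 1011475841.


0b1110110110001000101010110111111 & 0b111100010010011110010110000001 = 0b110100010000000100010110000001 = 876627329

876627329


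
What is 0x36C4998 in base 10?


36C4998 hex = 57428376 decimal

57428376


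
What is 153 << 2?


0b10011001 << 2 = 0b1001100100 = 612

612


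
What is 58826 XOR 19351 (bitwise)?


0b1110010111001010 ^ 0b100101110010111 = 0b1010111001011101 = 44637

44637


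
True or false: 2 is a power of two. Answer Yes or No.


0b10. Only one bit set => Yes

Yes


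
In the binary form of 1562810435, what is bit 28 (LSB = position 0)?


0b1011101001001101001100001000011, position 28 = 1

1


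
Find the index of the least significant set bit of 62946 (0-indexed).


0b1111010111100010. Lowest set bit at position 1

1


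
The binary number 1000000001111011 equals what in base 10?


1000000001111011 in decimal = 32891

32891


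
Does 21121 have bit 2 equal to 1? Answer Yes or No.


0b101001010000001, bit 2 = 0. No

No


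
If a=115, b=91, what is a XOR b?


115 ^ 91 = 40

40


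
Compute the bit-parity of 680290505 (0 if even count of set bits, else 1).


0b101000100011000110100011001001 has 12 ones => parity 0

0


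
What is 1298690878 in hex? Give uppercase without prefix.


1298690878 = 4D68733E hex

4D68733E


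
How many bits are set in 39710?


0b1001101100011110 has 9 set bits

9


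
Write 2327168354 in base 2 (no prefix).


2327168354 = 10001010101101011100010101100010 in binary

10001010101101011100010101100010


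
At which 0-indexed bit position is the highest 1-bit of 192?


0b11000000. Highest set bit at position 7

7


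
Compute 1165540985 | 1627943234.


0b1000101011110001011111001111001 | 0b1100001000010000111000101000010 = 0b1100101011110001111111101111011 = 1702428539

1702428539


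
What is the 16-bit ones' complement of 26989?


26989 ^ 65535 = 38546

38546


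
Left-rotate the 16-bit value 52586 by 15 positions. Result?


Rotate 0b1100110101101010 left by 15 (16-bit) = 0b110011010110101 = 26293

26293


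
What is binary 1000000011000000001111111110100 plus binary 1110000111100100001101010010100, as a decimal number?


1000000011000000001111111110100 + 1110000111100100001101010010100 = 10110001010100100011101010001000 = 2974956168

2974956168


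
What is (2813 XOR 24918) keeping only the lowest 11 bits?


Step 1: 2813 ^ 24918 = 27563
Step 2: 27563 & 2047 = 939

939


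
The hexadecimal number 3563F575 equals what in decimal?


3563F575 hex = 895743349 decimal

895743349


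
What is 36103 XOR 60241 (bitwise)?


0b1000110100000111 ^ 0b1110101101010001 = 0b110011001010110 = 26198

26198


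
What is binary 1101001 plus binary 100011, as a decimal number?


1101001 + 100011 = 10001100 = 140

140


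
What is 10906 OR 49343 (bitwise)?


0b10101010011010 | 0b1100000010111111 = 0b1110101010111111 = 60095

60095


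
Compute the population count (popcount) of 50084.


0b1100001110100100 has 7 set bits

7


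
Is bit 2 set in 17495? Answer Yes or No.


0b100010001010111, bit 2 = 1. Yes

Yes


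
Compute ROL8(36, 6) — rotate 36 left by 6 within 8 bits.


Rotate 0b100100 left by 6 (8-bit) = 0b1001 = 9

9


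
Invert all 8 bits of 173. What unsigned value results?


173 ^ 255 = 82

82


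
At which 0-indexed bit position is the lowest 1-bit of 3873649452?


0b11100110111000110011001100101100. Lowest set bit at position 2

2


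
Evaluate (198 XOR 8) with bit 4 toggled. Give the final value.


Step 1: 198 ^ 8 = 206
Step 2: 206 ^ (1 << 4) = 206 ^ 16 = 222

222


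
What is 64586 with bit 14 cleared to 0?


64586 & ~(1 << 14) = 48202

48202


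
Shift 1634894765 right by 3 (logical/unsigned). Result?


0b1100001011100101000001110101101 >> 3 = 0b1100001011100101000001110101 = 204361845

204361845


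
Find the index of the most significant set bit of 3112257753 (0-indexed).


0b10111001100000010100100011011001. Highest set bit at position 31

31


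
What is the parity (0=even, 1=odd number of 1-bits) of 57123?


0b1101111100100011 has 10 ones => parity 0

0


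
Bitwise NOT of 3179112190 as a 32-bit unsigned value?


~0b10111101011111010110011011111110 = 0b1000010100000101001100100000001 = 1115855105 (32-bit unsigned)

1115855105


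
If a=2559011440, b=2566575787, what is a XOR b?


2559011440 ^ 2566575787 = 8240347

8240347


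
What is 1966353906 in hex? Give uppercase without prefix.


1966353906 = 75342DF2 hex

75342DF2


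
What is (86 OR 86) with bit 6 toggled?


Step 1: 86 | 86 = 86
Step 2: 86 ^ (1 << 6) = 86 ^ 64 = 22

22


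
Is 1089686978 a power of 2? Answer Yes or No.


0b1000000111100110100110111000010. Multiple bits set => No

No


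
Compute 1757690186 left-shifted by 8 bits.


0b1101000110001000011100101001010 << 8 = 0b110100011000100001110010100101000000000 = 449968687616

449968687616


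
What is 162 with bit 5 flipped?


162 ^ (1 << 5) = 162 ^ 32 = 130

130


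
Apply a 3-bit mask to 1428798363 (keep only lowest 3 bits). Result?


1428798363 & 7 = 3

3


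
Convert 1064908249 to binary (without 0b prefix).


1064908249 = 111111011110010011010111011001 in binary

111111011110010011010111011001


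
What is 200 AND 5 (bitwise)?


0b11001000 & 0b101 = 0b0 = 0

0


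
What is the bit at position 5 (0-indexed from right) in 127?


0b1111111, position 5 = 1

1


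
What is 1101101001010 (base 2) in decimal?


1101101001010 in decimal = 6986

6986


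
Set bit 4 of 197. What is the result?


197 | (1 << 4) = 197 | 16 = 213

213


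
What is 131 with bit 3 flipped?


131 ^ (1 << 3) = 131 ^ 8 = 139

139


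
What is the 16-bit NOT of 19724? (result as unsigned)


~0b100110100001100 = 0b1011001011110011 = 45811 (16-bit unsigned)

45811


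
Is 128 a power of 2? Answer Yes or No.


0b10000000. Only one bit set => Yes

Yes


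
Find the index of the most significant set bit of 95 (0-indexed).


0b1011111. Highest set bit at position 6

6


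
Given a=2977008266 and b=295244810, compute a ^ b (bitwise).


2977008266 ^ 295244810 = 2699599488

2699599488


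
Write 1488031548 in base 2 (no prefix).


1488031548 = 1011000101100011000111100111100 in binary

1011000101100011000111100111100


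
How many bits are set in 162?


0b10100010 has 3 set bits

3


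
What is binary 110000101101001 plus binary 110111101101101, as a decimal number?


110000101101001 + 110111101101101 = 1101000011010110 = 53462

53462


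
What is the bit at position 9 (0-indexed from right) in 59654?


0b1110100100000110, position 9 = 0

0


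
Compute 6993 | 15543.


0b1101101010001 | 0b11110010110111 = 0b11111111110111 = 16375

16375


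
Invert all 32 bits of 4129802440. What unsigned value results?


4129802440 ^ 4294967295 = 165164855

165164855


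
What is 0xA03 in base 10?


A03 hex = 2563 decimal

2563


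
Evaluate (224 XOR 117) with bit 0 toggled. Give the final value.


Step 1: 224 ^ 117 = 149
Step 2: 149 ^ (1 << 0) = 149 ^ 1 = 148

148


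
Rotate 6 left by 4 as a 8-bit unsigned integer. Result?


Rotate 0b110 left by 4 (8-bit) = 0b1100000 = 96

96


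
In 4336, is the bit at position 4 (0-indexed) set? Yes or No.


0b1000011110000, bit 4 = 1. Yes

Yes


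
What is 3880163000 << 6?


0b11100111010001101001011010111000 << 6 = 0b11100111010001101001011010111000000000 = 248330432000

248330432000


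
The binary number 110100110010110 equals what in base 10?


110100110010110 in decimal = 27030

27030


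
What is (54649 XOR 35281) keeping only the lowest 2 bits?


Step 1: 54649 ^ 35281 = 23720
Step 2: 23720 & 3 = 0

0


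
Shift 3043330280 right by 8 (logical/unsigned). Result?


0b10110101011001011000100011101000 >> 8 = 0b101101010110010110001000 = 11888008

11888008


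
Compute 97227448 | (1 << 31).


97227448 | (1 << 31) = 97227448 | 2147483648 = 2244711096

2244711096


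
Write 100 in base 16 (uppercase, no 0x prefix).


100 = 64 hex

64


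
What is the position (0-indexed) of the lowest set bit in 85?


0b1010101. Lowest set bit at position 0

0


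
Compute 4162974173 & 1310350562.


0b11111000001000011111000111011101 & 0b1001110000110100101110011100010 = 0b1001000000000000101000011000000 = 1207980224

1207980224


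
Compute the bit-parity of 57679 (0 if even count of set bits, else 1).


0b1110000101001111 has 9 ones => parity 1

1


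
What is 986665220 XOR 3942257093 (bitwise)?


0b111010110011110101000100000100 ^ 0b11101010111110100001000111000101 = 0b11010000001101010100000011000001 = 3493150913

3493150913


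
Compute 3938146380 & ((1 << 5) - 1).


3938146380 & 31 = 12

12


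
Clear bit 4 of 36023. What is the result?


36023 & ~(1 << 4) = 36007

36007


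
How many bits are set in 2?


0b10 has 1 set bits

1


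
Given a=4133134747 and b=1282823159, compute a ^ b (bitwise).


4133134747 ^ 1282823159 = 3123507820

3123507820


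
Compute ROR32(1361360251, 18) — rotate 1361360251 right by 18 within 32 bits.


Rotate 0b1010001001001001011010101111011 right by 18 (32-bit) = 0b101101010111101101010001001001 = 761189449

761189449


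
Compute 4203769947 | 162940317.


0b11111010100100000111000001011011 | 0b1001101101100100010110011101 = 0b11111011101101100111010111011111 = 4223038943

4223038943


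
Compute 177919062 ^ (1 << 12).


177919062 ^ (1 << 12) = 177919062 ^ 4096 = 177914966

177914966


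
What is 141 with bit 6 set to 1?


141 | (1 << 6) = 141 | 64 = 205

205


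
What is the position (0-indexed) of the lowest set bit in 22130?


0b101011001110010. Lowest set bit at position 1

1


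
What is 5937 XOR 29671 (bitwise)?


0b1011100110001 ^ 0b111001111100111 = 0b110010011010110 = 25814

25814


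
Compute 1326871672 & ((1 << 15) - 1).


1326871672 & 32767 = 29816

29816


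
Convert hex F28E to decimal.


F28E hex = 62094 decimal

62094


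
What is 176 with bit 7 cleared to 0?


176 & ~(1 << 7) = 48

48


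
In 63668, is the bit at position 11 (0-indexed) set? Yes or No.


0b1111100010110100, bit 11 = 1. Yes

Yes


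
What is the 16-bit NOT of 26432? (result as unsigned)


~0b110011101000000 = 0b1001100010111111 = 39103 (16-bit unsigned)

39103


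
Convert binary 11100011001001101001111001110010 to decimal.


11100011001001101001111001110010 in decimal = 3810958962

3810958962


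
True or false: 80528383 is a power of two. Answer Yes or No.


0b100110011001100001111111111. Multiple bits set => No

No


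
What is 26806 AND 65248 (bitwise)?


0b110100010110110 & 0b1111111011100000 = 0b110100010100000 = 26784

26784


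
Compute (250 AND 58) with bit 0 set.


Step 1: 250 & 58 = 58
Step 2: 58 | (1 << 0) = 58 | 1 = 59

59


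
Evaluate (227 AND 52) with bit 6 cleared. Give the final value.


Step 1: 227 & 52 = 32
Step 2: 32 & ~(1 << 6) = 32

32


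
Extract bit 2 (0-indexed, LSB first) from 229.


0b11100101, position 2 = 1

1


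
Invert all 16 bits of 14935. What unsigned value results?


14935 ^ 65535 = 50600

50600


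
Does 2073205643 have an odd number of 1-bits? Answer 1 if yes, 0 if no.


0b1111011100100101001101110001011 has 18 ones => parity 0

0


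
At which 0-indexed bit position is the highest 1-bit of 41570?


0b1010001001100010. Highest set bit at position 15

15


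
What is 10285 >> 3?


0b10100000101101 >> 3 = 0b10100000101 = 1285

1285


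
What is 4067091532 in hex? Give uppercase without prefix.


4067091532 = F26AE44C hex

F26AE44C


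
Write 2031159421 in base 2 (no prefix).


2031159421 = 1111001000100010000100001111101 in binary

1111001000100010000100001111101


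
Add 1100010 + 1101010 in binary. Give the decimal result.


1100010 + 1101010 = 11001100 = 204

204


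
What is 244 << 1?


0b11110100 << 1 = 0b111101000 = 488

488


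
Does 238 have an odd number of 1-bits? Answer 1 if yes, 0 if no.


0b11101110 has 6 ones => parity 0

0


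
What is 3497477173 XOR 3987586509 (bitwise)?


0b11010000011101110100010000110101 ^ 0b11101101101011011011110111001101 = 0b111101110110101111100111111000 = 1037761016

1037761016


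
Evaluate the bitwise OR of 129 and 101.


0b10000001 | 0b1100101 = 0b11100101 = 229

229


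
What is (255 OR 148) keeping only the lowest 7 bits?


Step 1: 255 | 148 = 255
Step 2: 255 & 127 = 127

127


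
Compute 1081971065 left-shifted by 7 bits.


0b1000000011111011001000101111001 << 7 = 0b10000000111110110010001011110010000000 = 138492296320

138492296320


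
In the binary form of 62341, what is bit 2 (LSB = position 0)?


0b1111001110000101, position 2 = 1

1


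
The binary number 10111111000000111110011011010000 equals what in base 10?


10111111000000111110011011010000 in decimal = 3204703952

3204703952


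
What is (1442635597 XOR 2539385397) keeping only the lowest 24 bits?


Step 1: 1442635597 ^ 2539385397 = 3265736056
Step 2: 3265736056 & 16777215 = 10956152

10956152


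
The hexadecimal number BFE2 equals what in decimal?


BFE2 hex = 49122 decimal

49122


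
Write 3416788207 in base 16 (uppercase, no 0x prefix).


3416788207 = CBA80CEF hex

CBA80CEF


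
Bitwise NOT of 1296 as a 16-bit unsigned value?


~0b10100010000 = 0b1111101011101111 = 64239 (16-bit unsigned)

64239


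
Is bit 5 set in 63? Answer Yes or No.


0b111111, bit 5 = 1. Yes

Yes


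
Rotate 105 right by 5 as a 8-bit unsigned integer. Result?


Rotate 0b1101001 right by 5 (8-bit) = 0b1001011 = 75

75


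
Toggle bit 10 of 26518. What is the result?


26518 ^ (1 << 10) = 26518 ^ 1024 = 25494

25494


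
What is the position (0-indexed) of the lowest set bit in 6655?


0b1100111111111. Lowest set bit at position 0

0


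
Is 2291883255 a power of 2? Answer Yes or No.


0b10001000100110110101110011110111. Multiple bits set => No

No


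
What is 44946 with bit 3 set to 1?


44946 | (1 << 3) = 44946 | 8 = 44954

44954


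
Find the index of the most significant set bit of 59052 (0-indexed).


0b1110011010101100. Highest set bit at position 15

15


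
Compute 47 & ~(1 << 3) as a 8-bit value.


47 & ~(1 << 3) = 39

39


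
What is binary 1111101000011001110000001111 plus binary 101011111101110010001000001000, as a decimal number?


1111101000011001110000001111 + 101011111101110010001000001000 = 111011100110001011111000010111 = 999865879

999865879


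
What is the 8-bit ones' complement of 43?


43 ^ 255 = 212

212


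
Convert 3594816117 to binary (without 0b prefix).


3594816117 = 11010110010001001000101001110101 in binary

11010110010001001000101001110101


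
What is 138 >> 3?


0b10001010 >> 3 = 0b10001 = 17

17


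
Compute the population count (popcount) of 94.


0b1011110 has 5 set bits

5


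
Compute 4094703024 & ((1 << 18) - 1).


4094703024 & 262143 = 13744

13744


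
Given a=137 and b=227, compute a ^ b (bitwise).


137 ^ 227 = 106

106


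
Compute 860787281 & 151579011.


0b110011010011101001001001010001 & 0b1001000010001110100110000011 = 0b1000010001000000000000001 = 17334273

17334273


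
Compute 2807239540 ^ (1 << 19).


2807239540 ^ (1 << 19) = 2807239540 ^ 524288 = 2807763828

2807763828


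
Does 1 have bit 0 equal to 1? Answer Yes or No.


0b1, bit 0 = 1. Yes

Yes


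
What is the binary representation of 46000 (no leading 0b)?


46000 = 1011001110110000 in binary

1011001110110000


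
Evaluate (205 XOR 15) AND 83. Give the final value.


Step 1: 205 ^ 15 = 194
Step 2: 194 & 83 = 66

66


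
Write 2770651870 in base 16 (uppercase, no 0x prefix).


2770651870 = A524CADE hex

A524CADE


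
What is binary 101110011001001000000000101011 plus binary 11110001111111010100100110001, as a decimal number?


101110011001001000000000101011 + 11110001111111010100100110001 = 1001100101001000010100101011100 = 1285826908

1285826908


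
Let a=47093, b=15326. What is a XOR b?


47093 ^ 15326 = 35883

35883


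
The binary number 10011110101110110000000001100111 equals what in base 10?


10011110101110110000000001100111 in decimal = 2663055463

2663055463


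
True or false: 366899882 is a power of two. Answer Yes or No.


0b10101110111100111001010101010. Multiple bits set => No

No


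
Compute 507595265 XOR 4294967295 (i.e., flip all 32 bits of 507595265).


507595265 ^ 4294967295 = 3787372030

3787372030


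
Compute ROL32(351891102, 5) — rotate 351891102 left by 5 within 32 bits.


Rotate 0b10100111110010110111010011110 left by 5 (32-bit) = 0b10011111001011011101001111000010 = 2670580674

2670580674


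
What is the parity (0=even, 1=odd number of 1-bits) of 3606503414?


0b11010110111101101101111111110110 has 24 ones => parity 0

0


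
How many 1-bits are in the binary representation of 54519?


0b1101010011110111 has 11 set bits

11


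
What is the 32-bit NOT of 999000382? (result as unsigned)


~0b111011100010111000100100111110 = 0b11000100011101000111011011000001 = 3295966913 (32-bit unsigned)

3295966913


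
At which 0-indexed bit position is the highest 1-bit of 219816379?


0b1101000110100010000110111011. Highest set bit at position 27

27


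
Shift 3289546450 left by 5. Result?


0b11000100000100100111111011010010 << 5 = 0b1100010000010010011111101101001000000 = 105265486400

105265486400


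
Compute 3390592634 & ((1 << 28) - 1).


3390592634 & 268435455 = 169367162

169367162


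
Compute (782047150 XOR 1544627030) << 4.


Step 1: 782047150 ^ 1544627030 = 1921791224
Step 2: 1921791224 << 4 = 30748659584

30748659584


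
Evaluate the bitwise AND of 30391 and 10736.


0b111011010110111 & 0b10100111110000 = 0b10000010110000 = 8368

8368


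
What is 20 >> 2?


0b10100 >> 2 = 0b101 = 5

5


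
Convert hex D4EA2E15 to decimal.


D4EA2E15 hex = 3572117013 decimal

3572117013


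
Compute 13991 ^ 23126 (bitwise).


0b11011010100111 ^ 0b101101001010110 = 0b110110011110001 = 27889

27889


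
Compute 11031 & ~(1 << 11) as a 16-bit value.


11031 & ~(1 << 11) = 8983

8983


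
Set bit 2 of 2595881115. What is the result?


2595881115 | (1 << 2) = 2595881115 | 4 = 2595881119

2595881119


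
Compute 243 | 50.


0b11110011 | 0b110010 = 0b11110011 = 243

243


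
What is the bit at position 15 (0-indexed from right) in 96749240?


0b101110001000100011010111000, position 15 = 0

0


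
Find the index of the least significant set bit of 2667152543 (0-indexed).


0b10011110111110011000010010011111. Lowest set bit at position 0

0


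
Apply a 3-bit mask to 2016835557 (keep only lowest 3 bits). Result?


2016835557 & 7 = 5

5


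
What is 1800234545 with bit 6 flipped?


1800234545 ^ (1 << 6) = 1800234545 ^ 64 = 1800234609

1800234609


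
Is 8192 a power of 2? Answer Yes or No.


0b10000000000000. Only one bit set => Yes

Yes


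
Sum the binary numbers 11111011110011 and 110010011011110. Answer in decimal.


11111011110011 + 110010011011110 = 1010001111010001 = 41937

41937


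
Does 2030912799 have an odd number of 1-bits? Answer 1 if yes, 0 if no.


0b1111001000011010100010100011111 has 16 ones => parity 0

0


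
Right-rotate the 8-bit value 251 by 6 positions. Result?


Rotate 0b11111011 right by 6 (8-bit) = 0b11101111 = 239

239


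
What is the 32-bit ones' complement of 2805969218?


2805969218 ^ 4294967295 = 1488998077

1488998077


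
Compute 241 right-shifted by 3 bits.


0b11110001 >> 3 = 0b11110 = 30

30


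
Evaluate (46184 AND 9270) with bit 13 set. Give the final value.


Step 1: 46184 & 9270 = 9248
Step 2: 9248 | (1 << 13) = 9248 | 8192 = 9248

9248


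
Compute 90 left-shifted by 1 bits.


0b1011010 << 1 = 0b10110100 = 180

180


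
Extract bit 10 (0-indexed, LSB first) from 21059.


0b101001001000011, position 10 = 0

0


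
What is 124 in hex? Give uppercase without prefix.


124 = 7C hex

7C


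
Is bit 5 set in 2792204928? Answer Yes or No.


0b10100110011011011010101010000000, bit 5 = 0. No

No


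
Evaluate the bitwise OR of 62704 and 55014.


0b1111010011110000 | 0b1101011011100110 = 0b1111011011110110 = 63222

63222


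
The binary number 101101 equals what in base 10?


101101 in decimal = 45

45


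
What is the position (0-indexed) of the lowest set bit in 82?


0b1010010. Lowest set bit at position 1

1


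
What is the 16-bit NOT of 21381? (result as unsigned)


~0b101001110000101 = 0b1010110001111010 = 44154 (16-bit unsigned)

44154


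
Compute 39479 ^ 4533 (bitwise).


0b1001101000110111 ^ 0b1000110110101 = 0b1000101110000010 = 35714

35714


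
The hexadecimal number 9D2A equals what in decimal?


9D2A hex = 40234 decimal

40234


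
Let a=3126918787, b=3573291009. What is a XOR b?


3126918787 ^ 3573291009 = 1855776386

1855776386


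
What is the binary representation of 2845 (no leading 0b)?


2845 = 101100011101 in binary

101100011101


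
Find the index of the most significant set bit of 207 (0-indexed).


0b11001111. Highest set bit at position 7

7


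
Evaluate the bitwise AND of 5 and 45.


0b101 & 0b101101 = 0b101 = 5

5


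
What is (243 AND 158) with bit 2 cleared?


Step 1: 243 & 158 = 146
Step 2: 146 & ~(1 << 2) = 146

146


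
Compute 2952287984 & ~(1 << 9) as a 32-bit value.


2952287984 & ~(1 << 9) = 2952287472

2952287472


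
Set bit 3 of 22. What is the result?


22 | (1 << 3) = 22 | 8 = 30

30


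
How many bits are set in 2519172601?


0b10010110001001111000010111111001 has 17 set bits

17


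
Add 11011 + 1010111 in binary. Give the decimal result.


11011 + 1010111 = 1110010 = 114

114


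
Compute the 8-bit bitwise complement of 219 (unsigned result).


~0b11011011 = 0b100100 = 36 (8-bit unsigned)

36


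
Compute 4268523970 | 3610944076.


0b11111110011011001000000111000010 | 0b11010111001110101010001001001100 = 0b11111111011111101010001111001110 = 4286489550

4286489550


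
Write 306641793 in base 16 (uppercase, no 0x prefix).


306641793 = 1246FB81 hex

1246FB81


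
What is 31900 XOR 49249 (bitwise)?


0b111110010011100 ^ 0b1100000001100001 = 0b1011110011111101 = 48381

48381


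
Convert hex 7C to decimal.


7C hex = 124 decimal

124


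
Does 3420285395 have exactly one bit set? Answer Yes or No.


0b11001011110111010110100111010011. Multiple bits set => No

No


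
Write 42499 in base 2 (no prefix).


42499 = 1010011000000011 in binary

1010011000000011


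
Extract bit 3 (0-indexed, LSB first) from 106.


0b1101010, position 3 = 1

1


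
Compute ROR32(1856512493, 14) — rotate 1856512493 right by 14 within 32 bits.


Rotate 0b1101110101010000010000111101101 right by 14 (32-bit) = 0b10000111101101011011101010100000 = 2276833952

2276833952


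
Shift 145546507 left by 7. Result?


0b1000101011001101110100001011 << 7 = 0b10001010110011011101000010110000000 = 18629952896

18629952896


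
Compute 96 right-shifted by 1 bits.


0b1100000 >> 1 = 0b110000 = 48

48


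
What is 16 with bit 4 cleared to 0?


16 & ~(1 << 4) = 0

0


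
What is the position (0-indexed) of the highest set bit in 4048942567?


0b11110001010101011111010111100111. Highest set bit at position 31

31


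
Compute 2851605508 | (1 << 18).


2851605508 | (1 << 18) = 2851605508 | 262144 = 2851867652

2851867652


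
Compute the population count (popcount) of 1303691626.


0b1001101101101001100000101101010 has 15 set bits

15


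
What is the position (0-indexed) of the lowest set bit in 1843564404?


0b1101101111000101000111101110100. Lowest set bit at position 2

2


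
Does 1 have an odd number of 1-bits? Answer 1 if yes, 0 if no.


0b1 has 1 ones => parity 1

1


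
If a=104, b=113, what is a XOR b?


104 ^ 113 = 25

25


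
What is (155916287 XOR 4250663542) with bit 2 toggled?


Step 1: 155916287 ^ 4250663542 = 4094750089
Step 2: 4094750089 ^ (1 << 2) = 4094750089 ^ 4 = 4094750093

4094750093


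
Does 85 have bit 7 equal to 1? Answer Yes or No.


0b1010101, bit 7 = 0. No

No


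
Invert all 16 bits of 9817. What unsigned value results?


9817 ^ 65535 = 55718

55718


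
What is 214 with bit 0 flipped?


214 ^ (1 << 0) = 214 ^ 1 = 215

215


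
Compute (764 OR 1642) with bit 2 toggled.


Step 1: 764 | 1642 = 1790
Step 2: 1790 ^ (1 << 2) = 1790 ^ 4 = 1786

1786


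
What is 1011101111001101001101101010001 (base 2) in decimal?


1011101111001101001101101010001 in decimal = 1575394129

1575394129


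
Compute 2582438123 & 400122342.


0b10011001111011001110000011101011 & 0b10111110110010110000111100110 = 0b10001110010000110000011100010 = 298344674

298344674


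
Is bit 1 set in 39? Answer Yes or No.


0b100111, bit 1 = 1. Yes

Yes


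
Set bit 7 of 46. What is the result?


46 | (1 << 7) = 46 | 128 = 174

174


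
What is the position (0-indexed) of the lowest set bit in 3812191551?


0b11100011001110010110110100111111. Lowest set bit at position 0

0


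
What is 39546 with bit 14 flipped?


39546 ^ (1 << 14) = 39546 ^ 16384 = 55930

55930


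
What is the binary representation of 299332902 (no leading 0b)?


299332902 = 10001110101110111010100100110 in binary

10001110101110111010100100110


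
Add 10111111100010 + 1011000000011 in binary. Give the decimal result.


10111111100010 + 1011000000011 = 100010111100101 = 17893

17893


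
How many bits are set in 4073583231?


0b11110010110011011111001001111111 has 22 set bits

22


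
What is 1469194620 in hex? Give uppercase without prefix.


1469194620 = 5792217C hex

5792217C


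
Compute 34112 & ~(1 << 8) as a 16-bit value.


34112 & ~(1 << 8) = 33856

33856


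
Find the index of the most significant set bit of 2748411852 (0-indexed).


0b10100011110100010110111111001100. Highest set bit at position 31

31


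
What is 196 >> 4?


0b11000100 >> 4 = 0b1100 = 12

12


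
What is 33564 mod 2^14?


33564 & 16383 = 796

796


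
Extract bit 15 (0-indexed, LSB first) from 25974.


0b110010101110110, position 15 = 0

0


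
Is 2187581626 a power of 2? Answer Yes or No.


0b10000010011000111101100010111010. Multiple bits set => No

No


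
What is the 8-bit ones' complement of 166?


166 ^ 255 = 89

89


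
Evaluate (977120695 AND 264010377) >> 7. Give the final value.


Step 1: 977120695 & 264010377 = 171714689
Step 2: 171714689 >> 7 = 1341521

1341521


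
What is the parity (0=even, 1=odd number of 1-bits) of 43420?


0b1010100110011100 has 8 ones => parity 0

0


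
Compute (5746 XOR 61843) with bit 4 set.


Step 1: 5746 ^ 61843 = 59361
Step 2: 59361 | (1 << 4) = 59361 | 16 = 59377

59377


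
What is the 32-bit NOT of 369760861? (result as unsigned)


~0b10110000010100001101001011101 = 0b11101001111101011110010110100010 = 3925206434 (32-bit unsigned)

3925206434


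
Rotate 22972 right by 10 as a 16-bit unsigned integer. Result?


Rotate 0b101100110111100 right by 10 (16-bit) = 0b110111100010110 = 28438

28438


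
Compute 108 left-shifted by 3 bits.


0b1101100 << 3 = 0b1101100000 = 864

864


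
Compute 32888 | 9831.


0b1000000001111000 | 0b10011001100111 = 0b1010011001111111 = 42623

42623


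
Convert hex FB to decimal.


FB hex = 251 decimal

251


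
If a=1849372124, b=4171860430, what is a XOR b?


1849372124 ^ 4171860430 = 2526192658

2526192658


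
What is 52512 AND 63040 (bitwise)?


0b1100110100100000 & 0b1111011001000000 = 0b1100010000000000 = 50176

50176


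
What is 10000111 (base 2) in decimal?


10000111 in decimal = 135

135


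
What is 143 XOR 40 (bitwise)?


0b10001111 ^ 0b101000 = 0b10100111 = 167

167


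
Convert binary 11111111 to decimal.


11111111 in decimal = 255

255


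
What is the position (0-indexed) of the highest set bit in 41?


0b101001. Highest set bit at position 5

5


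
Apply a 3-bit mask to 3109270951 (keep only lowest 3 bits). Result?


3109270951 & 7 = 7

7


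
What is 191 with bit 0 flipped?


191 ^ (1 << 0) = 191 ^ 1 = 190

190


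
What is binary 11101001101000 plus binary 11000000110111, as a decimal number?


11101001101000 + 11000000110111 = 110101010011111 = 27295

27295


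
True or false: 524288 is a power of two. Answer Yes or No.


0b10000000000000000000. Only one bit set => Yes

Yes


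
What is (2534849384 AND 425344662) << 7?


Step 1: 2534849384 & 425344662 = 286407168
Step 2: 286407168 << 7 = 36660117504

36660117504


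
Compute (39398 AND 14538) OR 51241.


Step 1: 39398 & 14538 = 6338
Step 2: 6338 | 51241 = 55531

55531


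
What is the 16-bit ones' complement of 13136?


13136 ^ 65535 = 52399

52399


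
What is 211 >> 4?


0b11010011 >> 4 = 0b1101 = 13

13


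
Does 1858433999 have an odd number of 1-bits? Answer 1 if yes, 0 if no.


0b1101110110001010111001111001111 has 20 ones => parity 0

0


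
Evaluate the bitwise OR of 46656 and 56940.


0b1011011001000000 | 0b1101111001101100 = 0b1111111001101100 = 65132

65132


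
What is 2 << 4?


0b10 << 4 = 0b100000 = 32

32


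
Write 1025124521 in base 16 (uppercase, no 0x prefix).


1025124521 = 3D1A28A9 hex

3D1A28A9


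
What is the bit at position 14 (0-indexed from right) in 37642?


0b1001001100001010, position 14 = 0

0


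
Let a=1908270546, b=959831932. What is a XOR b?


1908270546 ^ 959831932 = 1216887470

1216887470


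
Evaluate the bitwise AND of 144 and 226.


0b10010000 & 0b11100010 = 0b10000000 = 128

128


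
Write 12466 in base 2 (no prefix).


12466 = 11000010110010 in binary

11000010110010


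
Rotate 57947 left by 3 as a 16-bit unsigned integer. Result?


Rotate 0b1110001001011011 left by 3 (16-bit) = 0b1001011011111 = 4831

4831


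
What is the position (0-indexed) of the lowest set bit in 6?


0b110. Lowest set bit at position 1

1


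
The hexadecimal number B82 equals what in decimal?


B82 hex = 2946 decimal

2946


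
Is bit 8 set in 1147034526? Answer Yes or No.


0b1000100010111100101101110011110, bit 8 = 1. Yes

Yes


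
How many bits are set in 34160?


0b1000010101110000 has 6 set bits

6


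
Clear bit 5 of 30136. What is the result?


30136 & ~(1 << 5) = 30104

30104


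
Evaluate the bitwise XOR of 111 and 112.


0b1101111 ^ 0b1110000 = 0b11111 = 31

31


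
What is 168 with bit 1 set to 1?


168 | (1 << 1) = 168 | 2 = 170

170


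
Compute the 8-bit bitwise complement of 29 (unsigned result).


~0b11101 = 0b11100010 = 226 (8-bit unsigned)

226


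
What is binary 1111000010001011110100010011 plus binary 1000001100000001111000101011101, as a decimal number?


1111000010001011110100010011 + 1000001100000001111000101011101 = 1010000100010011010111001110000 = 1351200368

1351200368


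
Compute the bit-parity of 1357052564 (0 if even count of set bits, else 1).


0b1010000111000101111101010010100 has 15 ones => parity 1

1


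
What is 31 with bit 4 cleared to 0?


31 & ~(1 << 4) = 15

15


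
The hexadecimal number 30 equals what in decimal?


30 hex = 48 decimal

48


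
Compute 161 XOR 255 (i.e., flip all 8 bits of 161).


161 ^ 255 = 94

94


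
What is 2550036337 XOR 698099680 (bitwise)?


0b10010111111111100111011101110001 ^ 0b101001100111000010011111100000 = 0b10111110011000100101000010010001 = 3194114193

3194114193


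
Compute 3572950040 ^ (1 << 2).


3572950040 ^ (1 << 2) = 3572950040 ^ 4 = 3572950044

3572950044


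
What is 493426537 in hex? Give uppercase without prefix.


493426537 = 1D691769 hex

1D691769


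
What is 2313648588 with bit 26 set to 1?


2313648588 | (1 << 26) = 2313648588 | 67108864 = 2380757452

2380757452


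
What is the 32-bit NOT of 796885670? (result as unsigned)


~0b101111011111111000001010100110 = 0b11010000100000000111110101011001 = 3498081625 (32-bit unsigned)

3498081625


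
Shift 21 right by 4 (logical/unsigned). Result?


0b10101 >> 4 = 0b1 = 1

1


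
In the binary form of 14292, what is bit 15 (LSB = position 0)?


0b11011111010100, position 15 = 0

0


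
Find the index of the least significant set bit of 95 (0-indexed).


0b1011111. Lowest set bit at position 0

0


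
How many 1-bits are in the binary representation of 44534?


0b1010110111110110 has 11 set bits

11


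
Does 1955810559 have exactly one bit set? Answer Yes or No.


0b1110100100100110100110011111111. Multiple bits set => No

No


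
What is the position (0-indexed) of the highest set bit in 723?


0b1011010011. Highest set bit at position 9

9


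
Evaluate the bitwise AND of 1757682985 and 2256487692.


0b1101000110001000001110100101001 & 0b10000110011111110100010100001100 = 0b10001000000010100001000 = 4457736

4457736


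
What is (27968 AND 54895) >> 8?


Step 1: 27968 & 54895 = 17472
Step 2: 17472 >> 8 = 68

68


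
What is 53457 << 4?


0b1101000011010001 << 4 = 0b11010000110100010000 = 855312

855312


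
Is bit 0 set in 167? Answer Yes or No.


0b10100111, bit 0 = 1. Yes

Yes


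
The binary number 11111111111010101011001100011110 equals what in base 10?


11111111111010101011001100011110 in decimal = 4293571358

4293571358


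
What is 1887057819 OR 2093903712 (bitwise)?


0b1110000011110100011011110011011 | 0b1111100110011100110111101100000 = 0b1111100111111100111111111111011 = 2097053691

2097053691


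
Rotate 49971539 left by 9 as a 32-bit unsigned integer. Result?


Rotate 0b10111110101000000101010011 left by 9 (32-bit) = 0b11110101000000101010011000000101 = 4110591493

4110591493


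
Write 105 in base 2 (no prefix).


105 = 1101001 in binary

1101001


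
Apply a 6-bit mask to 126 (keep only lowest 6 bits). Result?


126 & 63 = 62

62


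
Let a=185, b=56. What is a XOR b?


185 ^ 56 = 129

129


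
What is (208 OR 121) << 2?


Step 1: 208 | 121 = 249
Step 2: 249 << 2 = 996

996


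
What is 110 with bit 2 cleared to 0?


110 & ~(1 << 2) = 106

106


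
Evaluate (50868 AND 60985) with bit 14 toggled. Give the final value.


Step 1: 50868 & 60985 = 50736
Step 2: 50736 ^ (1 << 14) = 50736 ^ 16384 = 34352

34352


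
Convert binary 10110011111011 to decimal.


10110011111011 in decimal = 11515

11515


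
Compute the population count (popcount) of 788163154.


0b101110111110100110101001010010 has 17 set bits

17


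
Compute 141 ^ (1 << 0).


141 ^ (1 << 0) = 141 ^ 1 = 140

140


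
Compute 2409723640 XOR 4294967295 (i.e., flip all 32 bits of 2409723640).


2409723640 ^ 4294967295 = 1885243655

1885243655


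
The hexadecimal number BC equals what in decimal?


BC hex = 188 decimal

188


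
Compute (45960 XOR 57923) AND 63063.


Step 1: 45960 ^ 57923 = 20939
Step 2: 20939 & 63063 = 20547

20547


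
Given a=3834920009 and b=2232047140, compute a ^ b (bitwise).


3834920009 ^ 2232047140 = 1637771885

1637771885


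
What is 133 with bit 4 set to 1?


133 | (1 << 4) = 133 | 16 = 149

149


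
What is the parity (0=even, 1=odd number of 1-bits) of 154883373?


0b1001001110110101010100101101 has 15 ones => parity 1

1


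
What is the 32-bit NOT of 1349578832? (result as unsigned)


~0b1010000011100001111000001010000 = 0b10101111100011110000111110101111 = 2945388463 (32-bit unsigned)

2945388463


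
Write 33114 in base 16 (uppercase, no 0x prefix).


33114 = 815A hex

815A


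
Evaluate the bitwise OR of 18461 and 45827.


0b100100000011101 | 0b1011001100000011 = 0b1111101100011111 = 64287

64287


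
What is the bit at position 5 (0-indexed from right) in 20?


0b10100, position 5 = 0

0


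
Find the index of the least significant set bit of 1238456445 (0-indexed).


0b1001001110100010101100001111101. Lowest set bit at position 0

0


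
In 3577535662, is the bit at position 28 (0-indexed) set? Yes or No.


0b11010101001111001101110010101110, bit 28 = 1. Yes

Yes
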